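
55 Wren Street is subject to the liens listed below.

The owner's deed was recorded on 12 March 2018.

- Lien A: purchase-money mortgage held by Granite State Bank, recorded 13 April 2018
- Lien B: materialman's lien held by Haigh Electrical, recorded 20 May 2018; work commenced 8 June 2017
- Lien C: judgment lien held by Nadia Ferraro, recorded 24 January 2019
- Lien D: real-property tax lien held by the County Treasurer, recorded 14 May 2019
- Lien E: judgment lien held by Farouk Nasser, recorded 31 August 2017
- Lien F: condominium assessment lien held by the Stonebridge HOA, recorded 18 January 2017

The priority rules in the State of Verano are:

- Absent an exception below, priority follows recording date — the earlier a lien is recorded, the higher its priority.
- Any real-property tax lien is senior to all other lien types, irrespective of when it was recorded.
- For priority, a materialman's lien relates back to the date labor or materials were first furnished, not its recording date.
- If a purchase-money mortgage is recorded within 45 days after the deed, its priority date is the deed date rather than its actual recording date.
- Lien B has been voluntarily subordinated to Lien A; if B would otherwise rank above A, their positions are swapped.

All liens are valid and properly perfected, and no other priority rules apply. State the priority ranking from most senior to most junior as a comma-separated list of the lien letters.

D, F, A, E, B, C

First, effective dates: A was recorded within the 45-day window, so its effective date is the deed date 12 March 2018; B's effective date is 8 June 2017, when work began.
D, as a real-property tax lien, has superpriority and ranks first.
The other liens, earliest effective date first: F (18 January 2017), B (8 June 2017), E (31 August 2017), A (12 March 2018), C (24 January 2019).
B would otherwise be senior to A, so under the subordination agreement B and A exchange positions.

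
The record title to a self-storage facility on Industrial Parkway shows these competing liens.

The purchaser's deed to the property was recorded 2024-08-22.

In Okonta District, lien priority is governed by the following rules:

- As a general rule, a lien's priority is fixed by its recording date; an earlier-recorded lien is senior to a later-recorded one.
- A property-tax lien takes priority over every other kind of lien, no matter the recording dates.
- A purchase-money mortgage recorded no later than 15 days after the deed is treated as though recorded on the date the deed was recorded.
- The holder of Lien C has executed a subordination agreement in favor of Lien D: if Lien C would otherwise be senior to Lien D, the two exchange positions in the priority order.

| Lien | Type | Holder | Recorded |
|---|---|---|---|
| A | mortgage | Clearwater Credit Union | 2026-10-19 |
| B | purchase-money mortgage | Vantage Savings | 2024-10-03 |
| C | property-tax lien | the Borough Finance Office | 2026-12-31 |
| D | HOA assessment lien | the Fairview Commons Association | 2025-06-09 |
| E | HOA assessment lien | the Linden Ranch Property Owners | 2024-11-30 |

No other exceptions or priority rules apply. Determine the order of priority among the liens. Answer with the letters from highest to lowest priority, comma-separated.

D, B, E, C, A

Effective dates after the stated exceptions: B missed the 15-day window (42 days after the deed), so its recording date stands.
As a property-tax lien, C is senior to every other lien.
Remaining liens by effective date: B (2024-10-03), E (2024-11-30), D (2025-06-09), A (2026-10-19).
C is senior to D before the subordination, so the two trade places.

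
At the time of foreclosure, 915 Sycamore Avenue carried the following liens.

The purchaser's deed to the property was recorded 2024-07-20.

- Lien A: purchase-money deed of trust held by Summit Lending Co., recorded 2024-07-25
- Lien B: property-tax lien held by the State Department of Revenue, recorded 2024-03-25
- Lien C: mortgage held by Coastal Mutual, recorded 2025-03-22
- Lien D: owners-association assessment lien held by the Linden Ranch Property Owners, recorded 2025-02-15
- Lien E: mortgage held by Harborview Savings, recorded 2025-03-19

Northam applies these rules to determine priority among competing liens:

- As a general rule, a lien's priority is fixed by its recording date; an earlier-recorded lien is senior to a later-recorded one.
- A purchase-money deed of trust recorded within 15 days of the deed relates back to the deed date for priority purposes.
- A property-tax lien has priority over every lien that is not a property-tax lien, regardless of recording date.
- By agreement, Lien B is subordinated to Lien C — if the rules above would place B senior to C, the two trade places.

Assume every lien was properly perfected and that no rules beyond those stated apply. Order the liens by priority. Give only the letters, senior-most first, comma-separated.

Effective dates: A was recorded within the 15-day window, so its effective date is the deed date 2024-07-20.
B, as a property-tax lien, has superpriority and ranks first.
The other liens, earliest effective date first: A (2024-07-20), D (2025-02-15), E (2025-03-19), C (2025-03-22).
B would otherwise be senior to C, so under the subordination agreement B and C exchange positions.

C, A, D, E, B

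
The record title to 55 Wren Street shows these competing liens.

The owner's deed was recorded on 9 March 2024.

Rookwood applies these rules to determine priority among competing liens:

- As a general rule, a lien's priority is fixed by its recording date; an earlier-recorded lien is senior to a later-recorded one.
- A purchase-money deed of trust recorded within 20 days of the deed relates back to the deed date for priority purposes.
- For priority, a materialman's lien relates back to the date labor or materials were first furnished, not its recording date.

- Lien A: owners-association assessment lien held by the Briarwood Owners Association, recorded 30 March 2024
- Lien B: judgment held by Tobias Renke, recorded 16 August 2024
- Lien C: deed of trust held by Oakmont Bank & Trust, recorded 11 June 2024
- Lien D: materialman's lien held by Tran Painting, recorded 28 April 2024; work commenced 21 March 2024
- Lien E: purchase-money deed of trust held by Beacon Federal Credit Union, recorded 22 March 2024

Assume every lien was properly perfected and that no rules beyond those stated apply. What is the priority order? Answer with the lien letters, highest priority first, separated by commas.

First, effective dates: D's effective date is 21 March 2024, when work began; E's effective date is the deed date, 9 March 2024.
By effective date, earliest first: E (9 March 2024), D (21 March 2024), A (30 March 2024), C (11 June 2024), B (16 August 2024).

E, D, A, C, B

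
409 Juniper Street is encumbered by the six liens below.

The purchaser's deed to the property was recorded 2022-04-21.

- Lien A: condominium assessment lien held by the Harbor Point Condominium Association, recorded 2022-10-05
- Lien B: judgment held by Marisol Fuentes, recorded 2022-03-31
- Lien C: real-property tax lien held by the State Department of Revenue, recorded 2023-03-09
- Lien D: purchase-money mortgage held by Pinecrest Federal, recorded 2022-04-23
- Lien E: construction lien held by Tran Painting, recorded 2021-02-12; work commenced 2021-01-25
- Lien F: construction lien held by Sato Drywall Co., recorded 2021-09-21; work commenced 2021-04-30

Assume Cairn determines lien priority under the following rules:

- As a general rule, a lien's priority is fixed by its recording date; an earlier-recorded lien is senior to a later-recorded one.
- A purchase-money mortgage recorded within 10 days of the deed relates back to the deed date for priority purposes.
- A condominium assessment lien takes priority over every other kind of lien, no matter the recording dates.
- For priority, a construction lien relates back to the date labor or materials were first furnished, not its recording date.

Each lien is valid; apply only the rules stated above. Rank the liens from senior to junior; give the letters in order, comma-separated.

First, effective dates: D was recorded within the 10-day window, so its effective date is the deed date 2022-04-21; E is treated as recorded 2021-01-25, the work-commencement date; F is treated as recorded 2021-04-30, the work-commencement date.
A is a condominium assessment lien, so it outranks all other liens regardless of date.
Among the remaining liens, by effective date: E (2021-01-25), F (2021-04-30), B (2022-03-31), D (2022-04-21), C (2023-03-09).

A, E, F, B, D, C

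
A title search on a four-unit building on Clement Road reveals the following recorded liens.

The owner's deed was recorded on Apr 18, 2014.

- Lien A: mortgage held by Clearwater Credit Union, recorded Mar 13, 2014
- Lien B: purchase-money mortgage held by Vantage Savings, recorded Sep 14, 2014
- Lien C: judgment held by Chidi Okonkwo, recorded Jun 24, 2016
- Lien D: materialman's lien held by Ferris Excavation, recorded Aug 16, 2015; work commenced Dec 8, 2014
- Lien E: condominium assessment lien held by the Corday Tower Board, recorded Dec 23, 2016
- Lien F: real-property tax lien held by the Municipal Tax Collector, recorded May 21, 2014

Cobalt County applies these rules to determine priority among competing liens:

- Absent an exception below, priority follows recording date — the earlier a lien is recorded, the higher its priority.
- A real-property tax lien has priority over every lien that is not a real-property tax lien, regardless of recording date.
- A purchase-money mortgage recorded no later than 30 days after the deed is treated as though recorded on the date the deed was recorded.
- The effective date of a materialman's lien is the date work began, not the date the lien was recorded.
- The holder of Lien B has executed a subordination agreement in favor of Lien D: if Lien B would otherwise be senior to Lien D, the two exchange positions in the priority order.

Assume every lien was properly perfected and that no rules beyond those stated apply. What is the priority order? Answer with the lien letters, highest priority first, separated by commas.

F, A, D, B, C, E

Effective dates: B was recorded 149 days after the deed — beyond 30 days — so no relation-back applies; D is treated as recorded Dec 8, 2014, the work-commencement date.
F, as a real-property tax lien, has superpriority and ranks first.
Remaining liens by effective date: A (Mar 13, 2014), B (Sep 14, 2014), D (Dec 8, 2014), C (Jun 24, 2016), E (Dec 23, 2016).
B is senior to D before the subordination, so the two trade places.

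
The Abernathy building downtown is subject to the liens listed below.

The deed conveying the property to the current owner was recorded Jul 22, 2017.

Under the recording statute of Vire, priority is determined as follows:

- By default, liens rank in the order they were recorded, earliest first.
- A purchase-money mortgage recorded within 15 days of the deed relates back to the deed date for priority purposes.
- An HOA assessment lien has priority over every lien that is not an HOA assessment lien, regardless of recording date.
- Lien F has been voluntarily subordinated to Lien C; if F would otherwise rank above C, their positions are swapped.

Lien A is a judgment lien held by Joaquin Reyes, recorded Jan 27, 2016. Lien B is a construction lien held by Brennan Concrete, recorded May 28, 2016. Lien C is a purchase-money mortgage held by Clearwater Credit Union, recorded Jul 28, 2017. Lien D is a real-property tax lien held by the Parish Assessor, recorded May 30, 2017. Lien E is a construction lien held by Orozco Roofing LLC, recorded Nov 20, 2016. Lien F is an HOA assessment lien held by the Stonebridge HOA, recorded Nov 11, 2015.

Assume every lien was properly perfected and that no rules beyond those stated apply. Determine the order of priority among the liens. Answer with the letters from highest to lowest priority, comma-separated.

Adjusting effective dates: C was recorded within the 15-day window, so its effective date is the deed date Jul 22, 2017.
As an HOA assessment lien, F is senior to every other lien.
Among the remaining liens, by effective date: A (Jan 27, 2016), B (May 28, 2016), E (Nov 20, 2016), D (May 30, 2017), C (Jul 22, 2017).
Because F would otherwise rank above C, the subordination swaps them.

C, A, B, E, D, F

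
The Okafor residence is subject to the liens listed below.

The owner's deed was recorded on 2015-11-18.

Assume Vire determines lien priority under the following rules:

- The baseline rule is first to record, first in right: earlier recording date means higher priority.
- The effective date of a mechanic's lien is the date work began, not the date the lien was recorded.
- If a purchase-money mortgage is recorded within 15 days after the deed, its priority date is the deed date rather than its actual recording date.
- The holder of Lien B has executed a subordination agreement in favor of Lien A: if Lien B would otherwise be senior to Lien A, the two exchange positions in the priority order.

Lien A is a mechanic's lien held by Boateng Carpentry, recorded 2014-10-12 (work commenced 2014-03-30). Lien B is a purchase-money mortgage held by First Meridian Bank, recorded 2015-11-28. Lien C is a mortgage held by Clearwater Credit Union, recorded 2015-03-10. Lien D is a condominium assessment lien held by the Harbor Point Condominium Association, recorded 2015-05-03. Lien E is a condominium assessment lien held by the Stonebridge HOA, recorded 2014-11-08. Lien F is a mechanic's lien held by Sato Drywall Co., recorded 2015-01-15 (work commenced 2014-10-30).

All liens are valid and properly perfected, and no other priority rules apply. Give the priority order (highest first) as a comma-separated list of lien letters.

A, F, E, C, D, B

First, effective dates: A is treated as recorded 2014-03-30, the work-commencement date; B was recorded within the 15-day window, so its effective date is the deed date 2015-11-18; F relates back to 2014-10-30 (work commenced).
By effective date, earliest first: A (2014-03-30), F (2014-10-30), E (2014-11-08), C (2015-03-10), D (2015-05-03), B (2015-11-18).
Since B is not senior to A, the subordination leaves the order unchanged.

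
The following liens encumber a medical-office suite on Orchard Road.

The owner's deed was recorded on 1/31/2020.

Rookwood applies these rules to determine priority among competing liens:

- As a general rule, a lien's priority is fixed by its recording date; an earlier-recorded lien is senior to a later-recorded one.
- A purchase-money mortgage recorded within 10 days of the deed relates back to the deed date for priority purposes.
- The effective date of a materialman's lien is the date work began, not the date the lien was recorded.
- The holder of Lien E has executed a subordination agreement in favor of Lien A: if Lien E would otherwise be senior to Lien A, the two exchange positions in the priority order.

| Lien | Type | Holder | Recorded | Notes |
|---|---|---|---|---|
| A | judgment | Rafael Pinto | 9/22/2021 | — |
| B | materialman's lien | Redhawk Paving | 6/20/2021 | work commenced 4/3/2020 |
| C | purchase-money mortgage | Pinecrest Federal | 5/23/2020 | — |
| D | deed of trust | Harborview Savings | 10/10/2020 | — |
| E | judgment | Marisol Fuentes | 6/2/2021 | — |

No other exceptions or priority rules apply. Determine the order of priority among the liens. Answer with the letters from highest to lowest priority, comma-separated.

B, C, D, A, E

Effective dates: B relates back to 4/3/2020 (work commenced); C was recorded 113 days after the deed — beyond 10 days — so no relation-back applies.
By effective date, earliest first: B (4/3/2020), C (5/23/2020), D (10/10/2020), E (6/2/2021), A (9/22/2021).
E would otherwise be senior to A, so under the subordination agreement E and A exchange positions.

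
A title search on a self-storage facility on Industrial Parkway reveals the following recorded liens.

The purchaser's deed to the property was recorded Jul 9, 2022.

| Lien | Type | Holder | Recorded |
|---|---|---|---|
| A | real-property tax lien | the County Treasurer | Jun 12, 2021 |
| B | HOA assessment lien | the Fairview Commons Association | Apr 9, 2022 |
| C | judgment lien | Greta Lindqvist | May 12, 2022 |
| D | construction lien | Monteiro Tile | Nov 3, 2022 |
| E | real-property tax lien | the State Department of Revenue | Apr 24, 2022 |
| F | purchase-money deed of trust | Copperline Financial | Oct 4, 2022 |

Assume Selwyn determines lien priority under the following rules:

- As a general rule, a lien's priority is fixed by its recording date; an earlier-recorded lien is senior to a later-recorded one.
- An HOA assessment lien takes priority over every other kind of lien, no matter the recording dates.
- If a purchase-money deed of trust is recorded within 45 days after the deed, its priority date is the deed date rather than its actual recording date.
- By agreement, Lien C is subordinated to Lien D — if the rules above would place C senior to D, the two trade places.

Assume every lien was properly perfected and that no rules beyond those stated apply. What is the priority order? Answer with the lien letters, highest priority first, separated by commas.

B, A, E, D, F, C

Adjusting effective dates: F missed the 45-day window (87 days after the deed), so its recording date stands.
B is an HOA assessment lien and takes priority over every other lien.
Ordering the rest by effective date: A (Jun 12, 2021), E (Apr 24, 2022), C (May 12, 2022), F (Oct 4, 2022), D (Nov 3, 2022).
C is senior to D before the subordination, so the two trade places.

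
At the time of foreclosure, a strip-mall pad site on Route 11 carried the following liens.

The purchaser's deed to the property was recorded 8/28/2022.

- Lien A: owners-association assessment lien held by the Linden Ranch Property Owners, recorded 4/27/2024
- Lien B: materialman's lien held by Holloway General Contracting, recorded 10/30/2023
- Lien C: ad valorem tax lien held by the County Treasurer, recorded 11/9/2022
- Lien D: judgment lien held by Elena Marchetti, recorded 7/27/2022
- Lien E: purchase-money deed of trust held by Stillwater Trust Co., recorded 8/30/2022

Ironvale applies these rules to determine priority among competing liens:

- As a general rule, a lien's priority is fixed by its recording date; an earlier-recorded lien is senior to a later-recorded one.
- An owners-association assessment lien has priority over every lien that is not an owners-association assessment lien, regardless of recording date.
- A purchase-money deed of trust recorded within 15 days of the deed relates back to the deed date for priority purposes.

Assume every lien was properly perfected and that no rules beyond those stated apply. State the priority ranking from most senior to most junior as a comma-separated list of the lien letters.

A, D, E, C, B

Effective dates after the stated exceptions: E was recorded within the 15-day window, so its effective date is the deed date 8/28/2022.
A is an owners-association assessment lien and takes priority over every other lien.
Ordering the rest by effective date: D (7/27/2022), E (8/28/2022), C (11/9/2022), B (10/30/2023).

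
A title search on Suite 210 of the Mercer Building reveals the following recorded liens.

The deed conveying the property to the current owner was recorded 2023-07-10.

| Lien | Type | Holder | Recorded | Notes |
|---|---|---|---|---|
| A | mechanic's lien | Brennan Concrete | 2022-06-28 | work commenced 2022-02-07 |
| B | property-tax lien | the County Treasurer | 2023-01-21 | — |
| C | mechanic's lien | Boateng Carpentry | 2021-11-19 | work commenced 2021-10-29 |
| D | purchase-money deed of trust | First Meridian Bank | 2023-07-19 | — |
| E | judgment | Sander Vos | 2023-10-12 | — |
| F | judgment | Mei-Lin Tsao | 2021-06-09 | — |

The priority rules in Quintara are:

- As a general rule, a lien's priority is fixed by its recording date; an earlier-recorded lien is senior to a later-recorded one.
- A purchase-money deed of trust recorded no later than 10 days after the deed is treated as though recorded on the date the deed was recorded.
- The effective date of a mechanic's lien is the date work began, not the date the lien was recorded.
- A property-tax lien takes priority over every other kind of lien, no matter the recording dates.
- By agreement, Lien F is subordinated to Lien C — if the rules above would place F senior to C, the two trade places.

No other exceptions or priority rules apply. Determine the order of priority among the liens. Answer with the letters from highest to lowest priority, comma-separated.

B, C, F, A, D, E

Effective dates: A relates back to 2022-02-07 (work commenced); C is treated as recorded 2021-10-29, the work-commencement date; D's effective date is the deed date, 2023-07-10.
B, as a property-tax lien, has superpriority and ranks first.
Ordering the rest by effective date: F (2021-06-09), C (2021-10-29), A (2022-02-07), D (2023-07-10), E (2023-10-12).
F would otherwise be senior to C, so under the subordination agreement F and C exchange positions.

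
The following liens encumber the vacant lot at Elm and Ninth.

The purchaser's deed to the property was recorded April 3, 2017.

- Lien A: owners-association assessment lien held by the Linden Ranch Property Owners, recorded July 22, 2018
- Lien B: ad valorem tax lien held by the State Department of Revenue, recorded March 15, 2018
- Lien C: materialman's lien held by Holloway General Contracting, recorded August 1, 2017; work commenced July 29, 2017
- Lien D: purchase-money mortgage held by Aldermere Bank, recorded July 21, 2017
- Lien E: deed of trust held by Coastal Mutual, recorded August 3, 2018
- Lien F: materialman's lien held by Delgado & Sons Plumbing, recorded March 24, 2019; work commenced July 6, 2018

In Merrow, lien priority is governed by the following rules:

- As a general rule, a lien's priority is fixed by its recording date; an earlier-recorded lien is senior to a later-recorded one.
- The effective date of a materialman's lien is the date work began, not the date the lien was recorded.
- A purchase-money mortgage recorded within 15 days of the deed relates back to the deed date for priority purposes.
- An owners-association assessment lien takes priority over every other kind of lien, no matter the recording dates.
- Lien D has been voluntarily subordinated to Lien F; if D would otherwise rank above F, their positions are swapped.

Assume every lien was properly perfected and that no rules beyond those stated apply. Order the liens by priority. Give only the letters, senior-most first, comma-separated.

A, F, C, B, D, E

Adjusting effective dates: C relates back to July 29, 2017 (work commenced); D missed the 15-day window (109 days after the deed), so its recording date stands; F's effective date is July 6, 2018, when work began.
A is an owners-association assessment lien, so it outranks all other liens regardless of date.
Among the remaining liens, by effective date: D (July 21, 2017), C (July 29, 2017), B (March 15, 2018), F (July 6, 2018), E (August 3, 2018).
The subordination applies — D was senior to F — so D and F swap.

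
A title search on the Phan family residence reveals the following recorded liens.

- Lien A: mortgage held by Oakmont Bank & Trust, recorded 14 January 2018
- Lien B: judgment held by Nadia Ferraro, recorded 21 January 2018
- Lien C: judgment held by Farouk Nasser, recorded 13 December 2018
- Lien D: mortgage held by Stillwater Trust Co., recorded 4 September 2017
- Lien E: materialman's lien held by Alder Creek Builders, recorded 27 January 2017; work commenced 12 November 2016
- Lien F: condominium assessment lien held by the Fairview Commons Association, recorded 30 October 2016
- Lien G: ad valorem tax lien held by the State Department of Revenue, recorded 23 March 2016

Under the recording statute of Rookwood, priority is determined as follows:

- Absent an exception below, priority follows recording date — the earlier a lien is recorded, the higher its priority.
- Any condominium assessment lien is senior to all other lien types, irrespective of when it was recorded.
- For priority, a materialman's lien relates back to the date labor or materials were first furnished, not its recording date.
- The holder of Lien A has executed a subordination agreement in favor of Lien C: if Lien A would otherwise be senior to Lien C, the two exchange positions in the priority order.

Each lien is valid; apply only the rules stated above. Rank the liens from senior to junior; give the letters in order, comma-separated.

F, G, E, D, C, B, A

Effective dates after the stated exceptions: E is treated as recorded 12 November 2016, the work-commencement date.
F, as a condominium assessment lien, has superpriority and ranks first.
Among the remaining liens, by effective date: G (23 March 2016), E (12 November 2016), D (4 September 2017), A (14 January 2018), B (21 January 2018), C (13 December 2018).
The subordination applies — A was senior to C — so A and C swap.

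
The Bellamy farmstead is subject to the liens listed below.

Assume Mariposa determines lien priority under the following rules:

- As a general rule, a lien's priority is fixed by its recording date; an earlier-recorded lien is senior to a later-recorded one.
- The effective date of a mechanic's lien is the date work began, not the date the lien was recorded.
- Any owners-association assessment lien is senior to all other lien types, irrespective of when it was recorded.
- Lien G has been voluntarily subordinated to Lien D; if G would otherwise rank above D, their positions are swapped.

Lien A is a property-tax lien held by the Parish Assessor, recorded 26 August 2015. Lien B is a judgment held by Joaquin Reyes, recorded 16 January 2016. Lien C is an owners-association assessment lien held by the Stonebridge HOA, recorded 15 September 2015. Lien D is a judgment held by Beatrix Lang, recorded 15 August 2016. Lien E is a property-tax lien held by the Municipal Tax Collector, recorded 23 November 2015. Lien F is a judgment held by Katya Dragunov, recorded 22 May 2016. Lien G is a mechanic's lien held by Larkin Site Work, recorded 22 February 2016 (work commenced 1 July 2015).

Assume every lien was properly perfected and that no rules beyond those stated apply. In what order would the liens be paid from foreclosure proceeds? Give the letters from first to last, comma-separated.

Effective dates: G's effective date is 1 July 2015, when work began.
C, as an owners-association assessment lien, has superpriority and ranks first.
Among the remaining liens, by effective date: G (1 July 2015), A (26 August 2015), E (23 November 2015), B (16 January 2016), F (22 May 2016), D (15 August 2016).
Because G would otherwise rank above D, the subordination swaps them.

C, D, A, E, B, F, G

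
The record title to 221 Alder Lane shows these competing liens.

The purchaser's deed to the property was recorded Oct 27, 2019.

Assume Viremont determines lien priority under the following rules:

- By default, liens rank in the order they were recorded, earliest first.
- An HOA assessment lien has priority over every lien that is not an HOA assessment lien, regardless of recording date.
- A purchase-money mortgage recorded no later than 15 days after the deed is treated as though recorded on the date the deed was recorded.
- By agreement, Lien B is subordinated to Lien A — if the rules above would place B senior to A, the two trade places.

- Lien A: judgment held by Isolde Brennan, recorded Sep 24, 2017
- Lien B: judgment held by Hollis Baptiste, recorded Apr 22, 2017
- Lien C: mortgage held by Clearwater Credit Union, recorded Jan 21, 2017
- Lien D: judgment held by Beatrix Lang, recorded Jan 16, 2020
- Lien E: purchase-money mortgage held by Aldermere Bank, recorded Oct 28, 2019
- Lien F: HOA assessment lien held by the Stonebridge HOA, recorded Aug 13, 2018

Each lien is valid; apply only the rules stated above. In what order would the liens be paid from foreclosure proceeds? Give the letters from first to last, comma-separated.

F, C, A, B, E, D

Adjusting effective dates: E was recorded within the 15-day window, so its effective date is the deed date Oct 27, 2019.
As an HOA assessment lien, F is senior to every other lien.
Among the remaining liens, by effective date: C (Jan 21, 2017), B (Apr 22, 2017), A (Sep 24, 2017), E (Oct 27, 2019), D (Jan 16, 2020).
Because B would otherwise rank above A, the subordination swaps them.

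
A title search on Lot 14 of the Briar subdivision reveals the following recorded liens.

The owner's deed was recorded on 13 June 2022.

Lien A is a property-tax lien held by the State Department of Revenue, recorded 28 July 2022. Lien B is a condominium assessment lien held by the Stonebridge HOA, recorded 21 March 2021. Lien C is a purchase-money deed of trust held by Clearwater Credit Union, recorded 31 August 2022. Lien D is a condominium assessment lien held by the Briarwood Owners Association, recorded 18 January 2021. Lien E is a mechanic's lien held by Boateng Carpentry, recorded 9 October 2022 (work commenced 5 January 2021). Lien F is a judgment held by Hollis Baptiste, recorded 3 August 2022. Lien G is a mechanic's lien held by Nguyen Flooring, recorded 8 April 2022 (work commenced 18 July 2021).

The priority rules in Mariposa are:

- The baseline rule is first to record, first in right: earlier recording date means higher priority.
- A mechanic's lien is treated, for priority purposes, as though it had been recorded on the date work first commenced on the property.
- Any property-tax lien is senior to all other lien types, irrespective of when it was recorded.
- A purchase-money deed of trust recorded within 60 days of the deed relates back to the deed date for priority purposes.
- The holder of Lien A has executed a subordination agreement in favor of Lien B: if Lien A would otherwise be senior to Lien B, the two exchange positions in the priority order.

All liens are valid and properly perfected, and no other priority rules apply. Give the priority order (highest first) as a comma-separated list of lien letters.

Adjusting effective dates: C missed the 60-day window (79 days after the deed), so its recording date stands; E is treated as recorded 5 January 2021, the work-commencement date; G relates back to 18 July 2021 (work commenced).
A is a property-tax lien and takes priority over every other lien.
Among the remaining liens, by effective date: E (5 January 2021), D (18 January 2021), B (21 March 2021), G (18 July 2021), F (3 August 2022), C (31 August 2022).
Because A would otherwise rank above B, the subordination swaps them.

B, E, D, A, G, F, C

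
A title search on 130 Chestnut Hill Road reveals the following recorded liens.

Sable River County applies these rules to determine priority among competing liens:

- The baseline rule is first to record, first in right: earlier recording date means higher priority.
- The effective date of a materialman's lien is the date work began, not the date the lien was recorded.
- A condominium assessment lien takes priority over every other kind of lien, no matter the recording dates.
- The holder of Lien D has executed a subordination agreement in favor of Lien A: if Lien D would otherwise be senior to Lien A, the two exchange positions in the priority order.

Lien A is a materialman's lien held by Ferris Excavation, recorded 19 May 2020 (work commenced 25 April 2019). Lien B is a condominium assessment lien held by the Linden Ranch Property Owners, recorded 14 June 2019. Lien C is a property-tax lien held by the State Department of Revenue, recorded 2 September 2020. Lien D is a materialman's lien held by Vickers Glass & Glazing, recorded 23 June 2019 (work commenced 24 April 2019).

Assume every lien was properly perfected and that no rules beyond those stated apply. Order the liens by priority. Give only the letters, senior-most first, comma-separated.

Adjusting effective dates: A's effective date is 25 April 2019, when work began; D relates back to 24 April 2019 (work commenced).
B is a condominium assessment lien, so it outranks all other liens regardless of date.
Ordering the rest by effective date: D (24 April 2019), A (25 April 2019), C (2 September 2020).
The subordination applies — D was senior to A — so D and A swap.

B, A, D, C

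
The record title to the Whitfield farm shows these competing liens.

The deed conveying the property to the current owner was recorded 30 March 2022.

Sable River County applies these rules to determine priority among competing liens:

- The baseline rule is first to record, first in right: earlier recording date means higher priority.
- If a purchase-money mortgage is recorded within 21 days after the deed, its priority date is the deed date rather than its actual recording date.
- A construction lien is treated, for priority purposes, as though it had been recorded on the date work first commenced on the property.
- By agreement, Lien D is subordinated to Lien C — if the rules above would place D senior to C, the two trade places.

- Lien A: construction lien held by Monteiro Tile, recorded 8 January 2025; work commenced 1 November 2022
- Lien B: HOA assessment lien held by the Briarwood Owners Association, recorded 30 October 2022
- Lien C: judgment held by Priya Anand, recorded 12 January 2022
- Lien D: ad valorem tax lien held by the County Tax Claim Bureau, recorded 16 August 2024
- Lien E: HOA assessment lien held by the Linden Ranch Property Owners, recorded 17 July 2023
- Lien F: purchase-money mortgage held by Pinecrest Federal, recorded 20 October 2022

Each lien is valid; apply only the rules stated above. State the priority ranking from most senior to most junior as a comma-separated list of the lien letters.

C, F, B, A, E, D

Adjusting effective dates: A relates back to 1 November 2022 (work commenced); F was recorded 204 days after the deed — beyond 21 days — so no relation-back applies.
Ordering by effective date: C (12 January 2022), F (20 October 2022), B (30 October 2022), A (1 November 2022), E (17 July 2023), D (16 August 2024).
Since D is not senior to C, the subordination leaves the order unchanged.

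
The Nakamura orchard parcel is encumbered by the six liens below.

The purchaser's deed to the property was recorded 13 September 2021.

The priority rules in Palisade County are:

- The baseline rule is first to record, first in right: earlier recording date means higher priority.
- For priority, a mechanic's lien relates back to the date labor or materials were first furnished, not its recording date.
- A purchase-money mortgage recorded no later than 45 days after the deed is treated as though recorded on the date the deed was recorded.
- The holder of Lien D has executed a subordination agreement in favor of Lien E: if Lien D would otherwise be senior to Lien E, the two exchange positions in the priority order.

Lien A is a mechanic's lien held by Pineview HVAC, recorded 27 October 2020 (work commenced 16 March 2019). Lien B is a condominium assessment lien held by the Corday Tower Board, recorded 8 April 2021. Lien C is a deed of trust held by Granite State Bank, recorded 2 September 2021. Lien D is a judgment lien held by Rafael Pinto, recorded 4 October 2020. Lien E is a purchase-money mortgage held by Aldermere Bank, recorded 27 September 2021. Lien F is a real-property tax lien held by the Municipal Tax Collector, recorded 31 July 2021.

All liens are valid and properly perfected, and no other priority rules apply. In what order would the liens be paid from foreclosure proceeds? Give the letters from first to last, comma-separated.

A, E, B, F, C, D

Adjusting effective dates: A relates back to 16 March 2019 (work commenced); E relates back to the deed date 13 September 2021.
Ordering by effective date: A (16 March 2019), D (4 October 2020), B (8 April 2021), F (31 July 2021), C (2 September 2021), E (13 September 2021).
The subordination applies — D was senior to E — so D and E swap.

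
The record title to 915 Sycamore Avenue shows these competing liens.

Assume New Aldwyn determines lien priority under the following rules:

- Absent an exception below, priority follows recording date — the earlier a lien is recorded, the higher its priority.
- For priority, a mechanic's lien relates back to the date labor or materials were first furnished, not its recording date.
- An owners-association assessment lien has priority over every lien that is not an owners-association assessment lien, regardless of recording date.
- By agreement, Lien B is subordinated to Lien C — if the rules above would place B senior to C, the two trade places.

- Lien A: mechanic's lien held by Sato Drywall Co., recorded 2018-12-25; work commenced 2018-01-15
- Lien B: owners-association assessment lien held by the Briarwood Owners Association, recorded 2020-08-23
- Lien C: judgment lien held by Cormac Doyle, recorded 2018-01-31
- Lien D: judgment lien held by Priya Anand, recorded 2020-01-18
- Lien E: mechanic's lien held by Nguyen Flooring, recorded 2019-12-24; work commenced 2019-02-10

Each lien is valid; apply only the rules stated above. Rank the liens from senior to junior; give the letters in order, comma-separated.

C, A, B, E, D

Effective dates after the stated exceptions: A relates back to 2018-01-15 (work commenced); E is treated as recorded 2019-02-10, the work-commencement date.
B, as an owners-association assessment lien, has superpriority and ranks first.
Among the remaining liens, by effective date: A (2018-01-15), C (2018-01-31), E (2019-02-10), D (2020-01-18).
The subordination applies — B was senior to C — so B and C swap.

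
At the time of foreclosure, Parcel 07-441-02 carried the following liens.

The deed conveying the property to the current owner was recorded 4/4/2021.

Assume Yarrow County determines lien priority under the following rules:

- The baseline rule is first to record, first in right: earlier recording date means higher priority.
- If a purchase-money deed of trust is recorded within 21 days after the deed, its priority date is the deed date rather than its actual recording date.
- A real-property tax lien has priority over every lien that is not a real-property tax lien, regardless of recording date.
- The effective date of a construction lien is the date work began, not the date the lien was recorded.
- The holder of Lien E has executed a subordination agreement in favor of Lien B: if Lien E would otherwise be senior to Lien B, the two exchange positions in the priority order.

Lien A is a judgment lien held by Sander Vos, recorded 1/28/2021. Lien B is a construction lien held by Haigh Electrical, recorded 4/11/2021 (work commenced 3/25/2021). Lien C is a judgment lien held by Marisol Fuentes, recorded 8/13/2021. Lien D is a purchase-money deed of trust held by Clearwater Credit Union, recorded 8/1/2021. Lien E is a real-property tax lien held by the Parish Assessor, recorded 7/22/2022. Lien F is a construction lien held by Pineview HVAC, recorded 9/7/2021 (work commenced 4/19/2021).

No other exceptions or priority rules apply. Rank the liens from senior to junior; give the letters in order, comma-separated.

B, A, E, F, D, C

Effective dates: B relates back to 3/25/2021 (work commenced); D missed the 21-day window (119 days after the deed), so its recording date stands; F is treated as recorded 4/19/2021, the work-commencement date.
E, as a real-property tax lien, has superpriority and ranks first.
Remaining liens by effective date: A (1/28/2021), B (3/25/2021), F (4/19/2021), D (8/1/2021), C (8/13/2021).
The subordination applies — E was senior to B — so E and B swap.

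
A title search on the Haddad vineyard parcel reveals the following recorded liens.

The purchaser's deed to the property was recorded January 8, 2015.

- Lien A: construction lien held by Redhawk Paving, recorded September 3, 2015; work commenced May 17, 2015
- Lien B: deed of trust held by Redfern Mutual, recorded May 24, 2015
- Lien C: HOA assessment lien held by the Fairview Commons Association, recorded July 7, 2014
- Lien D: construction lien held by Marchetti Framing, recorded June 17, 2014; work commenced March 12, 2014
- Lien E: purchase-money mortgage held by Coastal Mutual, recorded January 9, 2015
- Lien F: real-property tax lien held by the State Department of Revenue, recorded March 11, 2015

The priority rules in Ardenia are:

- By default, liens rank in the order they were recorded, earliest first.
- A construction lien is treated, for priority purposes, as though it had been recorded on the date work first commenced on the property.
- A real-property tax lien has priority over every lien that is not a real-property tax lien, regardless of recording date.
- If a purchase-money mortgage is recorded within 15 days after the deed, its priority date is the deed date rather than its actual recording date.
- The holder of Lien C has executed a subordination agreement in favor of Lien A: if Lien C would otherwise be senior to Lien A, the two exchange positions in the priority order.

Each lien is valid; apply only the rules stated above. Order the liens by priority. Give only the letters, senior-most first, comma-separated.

F, D, A, E, C, B

Effective dates: A is treated as recorded May 17, 2015, the work-commencement date; D's effective date is March 12, 2014, when work began; E was recorded within the 15-day window, so its effective date is the deed date January 8, 2015.
As a real-property tax lien, F is senior to every other lien.
The other liens, earliest effective date first: D (March 12, 2014), C (July 7, 2014), E (January 8, 2015), A (May 17, 2015), B (May 24, 2015).
Because C would otherwise rank above A, the subordination swaps them.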